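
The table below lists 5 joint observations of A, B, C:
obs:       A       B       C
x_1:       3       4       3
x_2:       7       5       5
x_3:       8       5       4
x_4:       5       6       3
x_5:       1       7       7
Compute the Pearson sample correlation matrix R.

Step 1 — column means:
  mean(A) = (3 + 7 + 8 + 5 + 1) / 5 = 24/5 = 4.8
  mean(B) = (4 + 5 + 5 + 6 + 7) / 5 = 27/5 = 5.4
  mean(C) = (3 + 5 + 4 + 3 + 7) / 5 = 22/5 = 4.4

Step 2 — sample variances and covariances s[i,j] = (1/(n-1)) · Σ_k (x_{k,i} - mean_i) · (x_{k,j} - mean_j), with n-1 = 4:
  s[A,A] = ((-1.8)·(-1.8) + (2.2)·(2.2) + (3.2)·(3.2) + (0.2)·(0.2) + (-3.8)·(-3.8)) / 4 = 32.8/4 = 8.2
  s[A,B] = ((-1.8)·(-1.4) + (2.2)·(-0.4) + (3.2)·(-0.4) + (0.2)·(0.6) + (-3.8)·(1.6)) / 4 = -5.6/4 = -1.4
  s[A,C] = ((-1.8)·(-1.4) + (2.2)·(0.6) + (3.2)·(-0.4) + (0.2)·(-1.4) + (-3.8)·(2.6)) / 4 = -7.6/4 = -1.9
  s[B,B] = ((-1.4)·(-1.4) + (-0.4)·(-0.4) + (-0.4)·(-0.4) + (0.6)·(0.6) + (1.6)·(1.6)) / 4 = 5.2/4 = 1.3
  s[B,C] = ((-1.4)·(-1.4) + (-0.4)·(0.6) + (-0.4)·(-0.4) + (0.6)·(-1.4) + (1.6)·(2.6)) / 4 = 5.2/4 = 1.3
  s[C,C] = ((-1.4)·(-1.4) + (0.6)·(0.6) + (-0.4)·(-0.4) + (-1.4)·(-1.4) + (2.6)·(2.6)) / 4 = 11.2/4 = 2.8
  Sample standard deviations s_i = √(s[i,i]):
  s(A) = √(8.2) = 2.8636
  s(B) = √(1.3) = 1.1402
  s(C) = √(2.8) = 1.6733

Step 3 — r_{ij} = s_{ij} / (s_i · s_j):
  r[A,A] = 1 (diagonal).
  r[A,B] = -1.4 / (2.8636 · 1.1402) = -1.4 / 3.265 = -0.4288
  r[A,C] = -1.9 / (2.8636 · 1.6733) = -1.9 / 4.7917 = -0.3965
  r[B,B] = 1 (diagonal).
  r[B,C] = 1.3 / (1.1402 · 1.6733) = 1.3 / 1.9079 = 0.6814
  r[C,C] = 1 (diagonal).

R is symmetric with unit diagonal. Assembling:

R = [[1, -0.4288, -0.3965],
 [-0.4288, 1, 0.6814],
 [-0.3965, 0.6814, 1]]


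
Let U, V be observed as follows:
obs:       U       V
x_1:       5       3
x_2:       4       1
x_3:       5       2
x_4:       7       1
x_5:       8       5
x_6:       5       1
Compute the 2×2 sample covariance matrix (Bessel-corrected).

Step 1 — column means:
  mean(U) = (5 + 4 + 5 + 7 + 8 + 5) / 6 = 34/6 = 5.6667
  mean(V) = (3 + 1 + 2 + 1 + 5 + 1) / 6 = 13/6 = 2.1667

Step 2 — sample covariance S[i,j] = (1/(n-1)) · Σ_k (x_{k,i} - mean_i) · (x_{k,j} - mean_j), with n-1 = 5.
  S[U,U] = ((-0.6667)·(-0.6667) + (-1.6667)·(-1.6667) + (-0.6667)·(-0.6667) + (1.3333)·(1.3333) + (2.3333)·(2.3333) + (-0.6667)·(-0.6667)) / 5 = 11.3333/5 = 2.2667
  S[U,V] = ((-0.6667)·(0.8333) + (-1.6667)·(-1.1667) + (-0.6667)·(-0.1667) + (1.3333)·(-1.1667) + (2.3333)·(2.8333) + (-0.6667)·(-1.1667)) / 5 = 7.3333/5 = 1.4667
  S[V,V] = ((0.8333)·(0.8333) + (-1.1667)·(-1.1667) + (-0.1667)·(-0.1667) + (-1.1667)·(-1.1667) + (2.8333)·(2.8333) + (-1.1667)·(-1.1667)) / 5 = 12.8333/5 = 2.5667

S is symmetric (S[j,i] = S[i,j]). Assembling:

S = [[2.2667, 1.4667],
 [1.4667, 2.5667]]


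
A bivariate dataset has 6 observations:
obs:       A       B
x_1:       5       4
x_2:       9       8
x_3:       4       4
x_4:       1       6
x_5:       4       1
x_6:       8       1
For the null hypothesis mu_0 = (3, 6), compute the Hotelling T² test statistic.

Step 1 — sample mean vector:
  mean(A) = (5 + 9 + 4 + 1 + 4 + 8) / 6 = 31/6 = 5.1667
  mean(B) = (4 + 8 + 4 + 6 + 1 + 1) / 6 = 24/6 = 4
  x̄ = (5.1667, 4),  deviation x̄ - mu_0 = (5.1667, 4) - (3, 6) = (2.1667, -2).

Step 2 — sample covariance matrix, S[i,j] = (1/(n-1)) · Σ_k (x_{k,i} - mean_i) · (x_{k,j} - mean_j), divisor n-1 = 5:
  S[A,A] = ((-0.1667)·(-0.1667) + (3.8333)·(3.8333) + (-1.1667)·(-1.1667) + (-4.1667)·(-4.1667) + (-1.1667)·(-1.1667) + (2.8333)·(2.8333)) / 5 = 42.8333/5 = 8.5667
  S[A,B] = ((-0.1667)·(0) + (3.8333)·(4) + (-1.1667)·(0) + (-4.1667)·(2) + (-1.1667)·(-3) + (2.8333)·(-3)) / 5 = 2/5 = 0.4
  S[B,B] = ((0)·(0) + (4)·(4) + (0)·(0) + (2)·(2) + (-3)·(-3) + (-3)·(-3)) / 5 = 38/5 = 7.6
  S = [[8.5667, 0.4],
 [0.4, 7.6]].

Step 3 — invert S. det(S) = 8.5667·7.6 - (0.4)² = 64.9467.
  S^{-1} = (1/det) · [[d, -b], [-b, a]] = [[0.117, -0.0062],
 [-0.0062, 0.1319]].

Step 4 — quadratic form (x̄ - mu_0)^T · S^{-1} · (x̄ - mu_0):
  S^{-1} · (x̄ - mu_0) = (0.2659, -0.2772),
  (x̄ - mu_0)^T · [...] = (2.1667)·(0.2659) + (-2)·(-0.2772) = 1.1303.

Step 5 — scale by n: T² = 6 · 1.1303 = 6.782.

T² ≈ 6.782


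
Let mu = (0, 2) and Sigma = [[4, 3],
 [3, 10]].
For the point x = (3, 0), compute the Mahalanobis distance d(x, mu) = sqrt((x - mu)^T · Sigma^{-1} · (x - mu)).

Step 1 — centre the observation: (x - mu) = (3, -2).

Step 2 — invert Sigma. det(Sigma) = 4·10 - (3)² = 31.
  Sigma^{-1} = (1/det) · [[d, -b], [-b, a]] = [[0.3226, -0.0968],
 [-0.0968, 0.129]].

Step 3 — form the quadratic (x - mu)^T · Sigma^{-1} · (x - mu):
  Sigma^{-1} · (x - mu) = (1.1613, -0.5484).
  (x - mu)^T · [Sigma^{-1} · (x - mu)] = (3)·(1.1613) + (-2)·(-0.5484) = 4.5806.

Step 4 — take square root: d = √(4.5806) ≈ 2.1402.

d(x, mu) = √(4.5806) ≈ 2.1402


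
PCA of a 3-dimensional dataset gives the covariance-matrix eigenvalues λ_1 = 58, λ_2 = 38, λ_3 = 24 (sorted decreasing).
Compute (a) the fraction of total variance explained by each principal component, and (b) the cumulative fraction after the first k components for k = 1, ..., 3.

Step 1 — total variance = trace(Sigma) = Σ λ_i = 58 + 38 + 24 = 120.

Step 2 — fraction explained by component i = λ_i / Σ λ:
  PC1: 58/120 = 0.4833
  PC2: 38/120 = 0.3167
  PC3: 24/120 = 0.2

Step 3 — cumulative fraction after k components = (λ_1 + ... + λ_k) / Σ λ:
  k = 1: 58/120 = 0.4833
  k = 2: (58 + 38)/120 = 96/120 = 0.8
  k = 3: (58 + 38 + 24)/120 = 120/120 = 1

Summary (fraction, with percent):

explained: PC1 0.4833 (48.33%), PC2 0.3167 (31.67%), PC3 0.2 (20%);  cumulative: 0.4833, 0.8, 1


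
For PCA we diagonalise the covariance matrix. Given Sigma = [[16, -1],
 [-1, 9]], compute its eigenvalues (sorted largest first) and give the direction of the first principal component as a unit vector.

Step 1 — characteristic polynomial of 2×2 Sigma:
  det(Sigma - λI) = λ² - trace · λ + det = 0.
  trace = 16 + 9 = 25, det = 16·9 - (-1)² = 143.
Step 2 — discriminant:
  Δ = trace² - 4·det = 625 - 572 = 53.
Step 3 — eigenvalues:
  λ = (trace ± √Δ)/2 = (25 ± 7.2801)/2,
  λ_1 = 16.1401,  λ_2 = 8.8599.

Step 4 — unit eigenvector for λ_1: solve (Sigma - λ_1 I)v = 0. First row:
  (16 - 16.1401)·v_x + (-1)·v_y = 0, i.e. (-0.1401)·v_x + (-1)·v_y = 0,
  so v ∝ (b, λ_1 - a) = (-1, 0.1401); multiply by -1 so the first entry is positive: u = (1, -0.1401).
  ||u|| = √((1)² + (-0.1401)²) = √(1.0196) ≈ 1.0098,
  v_1 = u/||u|| ≈ (0.9903, -0.1387) (||v_1|| = 1).

λ_1 = 16.1401,  λ_2 = 8.8599;  v_1 ≈ (0.9903, -0.1387)


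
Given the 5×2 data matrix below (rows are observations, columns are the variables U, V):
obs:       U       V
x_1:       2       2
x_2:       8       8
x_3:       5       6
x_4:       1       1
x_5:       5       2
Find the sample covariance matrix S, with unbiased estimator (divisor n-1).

Step 1 — column means:
  mean(U) = (2 + 8 + 5 + 1 + 5) / 5 = 21/5 = 4.2
  mean(V) = (2 + 8 + 6 + 1 + 2) / 5 = 19/5 = 3.8

Step 2 — sample covariance S[i,j] = (1/(n-1)) · Σ_k (x_{k,i} - mean_i) · (x_{k,j} - mean_j), with n-1 = 4.
  S[U,U] = ((-2.2)·(-2.2) + (3.8)·(3.8) + (0.8)·(0.8) + (-3.2)·(-3.2) + (0.8)·(0.8)) / 4 = 30.8/4 = 7.7
  S[U,V] = ((-2.2)·(-1.8) + (3.8)·(4.2) + (0.8)·(2.2) + (-3.2)·(-2.8) + (0.8)·(-1.8)) / 4 = 29.2/4 = 7.3
  S[V,V] = ((-1.8)·(-1.8) + (4.2)·(4.2) + (2.2)·(2.2) + (-2.8)·(-2.8) + (-1.8)·(-1.8)) / 4 = 36.8/4 = 9.2

S is symmetric (S[j,i] = S[i,j]). Assembling:

S = [[7.7, 7.3],
 [7.3, 9.2]]


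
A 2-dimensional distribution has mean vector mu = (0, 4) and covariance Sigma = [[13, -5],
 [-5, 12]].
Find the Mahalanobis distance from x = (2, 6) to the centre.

Step 1 — centre the observation: (x - mu) = (2, 2).

Step 2 — invert Sigma. det(Sigma) = 13·12 - (-5)² = 131.
  Sigma^{-1} = (1/det) · [[d, -b], [-b, a]] = [[0.0916, 0.0382],
 [0.0382, 0.0992]].

Step 3 — form the quadratic (x - mu)^T · Sigma^{-1} · (x - mu):
  Sigma^{-1} · (x - mu) = (0.2595, 0.2748).
  (x - mu)^T · [Sigma^{-1} · (x - mu)] = (2)·(0.2595) + (2)·(0.2748) = 1.0687.

Step 4 — take square root: d = √(1.0687) ≈ 1.0338.

d(x, mu) = √(1.0687) ≈ 1.0338


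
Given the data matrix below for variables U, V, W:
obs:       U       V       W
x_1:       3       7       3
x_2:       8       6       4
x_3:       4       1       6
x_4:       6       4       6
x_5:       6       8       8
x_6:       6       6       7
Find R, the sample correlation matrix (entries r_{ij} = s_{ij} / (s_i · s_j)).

Step 1 — column means:
  mean(U) = (3 + 8 + 4 + 6 + 6 + 6) / 6 = 33/6 = 5.5
  mean(V) = (7 + 6 + 1 + 4 + 8 + 6) / 6 = 32/6 = 5.3333
  mean(W) = (3 + 4 + 6 + 6 + 8 + 7) / 6 = 34/6 = 5.6667

Step 2 — sample variances and covariances s[i,j] = (1/(n-1)) · Σ_k (x_{k,i} - mean_i) · (x_{k,j} - mean_j), with n-1 = 5:
  s[U,U] = ((-2.5)·(-2.5) + (2.5)·(2.5) + (-1.5)·(-1.5) + (0.5)·(0.5) + (0.5)·(0.5) + (0.5)·(0.5)) / 5 = 15.5/5 = 3.1
  s[U,V] = ((-2.5)·(1.6667) + (2.5)·(0.6667) + (-1.5)·(-4.3333) + (0.5)·(-1.3333) + (0.5)·(2.6667) + (0.5)·(0.6667)) / 5 = 5/5 = 1
  s[U,W] = ((-2.5)·(-2.6667) + (2.5)·(-1.6667) + (-1.5)·(0.3333) + (0.5)·(0.3333) + (0.5)·(2.3333) + (0.5)·(1.3333)) / 5 = 4/5 = 0.8
  s[V,V] = ((1.6667)·(1.6667) + (0.6667)·(0.6667) + (-4.3333)·(-4.3333) + (-1.3333)·(-1.3333) + (2.6667)·(2.6667) + (0.6667)·(0.6667)) / 5 = 31.3333/5 = 6.2667
  s[V,W] = ((1.6667)·(-2.6667) + (0.6667)·(-1.6667) + (-4.3333)·(0.3333) + (-1.3333)·(0.3333) + (2.6667)·(2.3333) + (0.6667)·(1.3333)) / 5 = -0.3333/5 = -0.0667
  s[W,W] = ((-2.6667)·(-2.6667) + (-1.6667)·(-1.6667) + (0.3333)·(0.3333) + (0.3333)·(0.3333) + (2.3333)·(2.3333) + (1.3333)·(1.3333)) / 5 = 17.3333/5 = 3.4667
  Sample standard deviations s_i = √(s[i,i]):
  s(U) = √(3.1) = 1.7607
  s(V) = √(6.2667) = 2.5033
  s(W) = √(3.4667) = 1.8619

Step 3 — r_{ij} = s_{ij} / (s_i · s_j):
  r[U,U] = 1 (diagonal).
  r[U,V] = 1 / (1.7607 · 2.5033) = 1 / 4.4076 = 0.2269
  r[U,W] = 0.8 / (1.7607 · 1.8619) = 0.8 / 3.2782 = 0.244
  r[V,V] = 1 (diagonal).
  r[V,W] = -0.0667 / (2.5033 · 1.8619) = -0.0667 / 4.6609 = -0.0143
  r[W,W] = 1 (diagonal).

R is symmetric with unit diagonal. Assembling:

R = [[1, 0.2269, 0.244],
 [0.2269, 1, -0.0143],
 [0.244, -0.0143, 1]]


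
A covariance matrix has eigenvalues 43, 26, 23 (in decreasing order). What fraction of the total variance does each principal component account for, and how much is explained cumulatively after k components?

Step 1 — total variance = trace(Sigma) = Σ λ_i = 43 + 26 + 23 = 92.

Step 2 — fraction explained by component i = λ_i / Σ λ:
  PC1: 43/92 = 0.4674
  PC2: 26/92 = 0.2826
  PC3: 23/92 = 0.25

Step 3 — cumulative fraction after k components = (λ_1 + ... + λ_k) / Σ λ:
  k = 1: 43/92 = 0.4674
  k = 2: (43 + 26)/92 = 69/92 = 0.75
  k = 3: (43 + 26 + 23)/92 = 92/92 = 1

Summary (fraction, with percent):

explained: PC1 0.4674 (46.74%), PC2 0.2826 (28.26%), PC3 0.25 (25%);  cumulative: 0.4674, 0.75, 1


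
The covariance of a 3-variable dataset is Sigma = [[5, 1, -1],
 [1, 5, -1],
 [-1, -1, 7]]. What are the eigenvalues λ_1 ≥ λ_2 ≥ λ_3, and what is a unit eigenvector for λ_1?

Step 1 — characteristic polynomial p(λ) = det(λI - Sigma) = λ³ - tr·λ² + c_1·λ - det, where tr = trace, c_1 = sum of the principal 2×2 minors, det = det(Sigma):
  tr = 5 + 5 + 7 = 17,
  c_1 = (5·5 - (1)²) + (5·7 - (-1)²) + (5·7 - (-1)²) = 24 + 34 + 34 = 92,
  det = 5·(5·7 - (-1)²) - (1)·((1)·7 - (-1)·(-1)) + (-1)·((1)·(-1) - 5·(-1)) = 5·(34) - (1)·(6) + (-1)·(4) = 160.
  So p(λ) = λ³ - 17λ² + 92λ - 160.
Step 2 — look for an integer root (rational root theorem: any rational root is an integer divisor of 160). Testing λ = 4:
  p(4) = 64 - 272 + 368 - 160 = 0  ✓
  Dividing out (λ - 4): p(λ) = (λ - 4)(λ² - 13λ + 40).
Step 3 — remaining eigenvalues from the quadratic λ² - 13λ + 40 = 0:
  Δ = 13² - 4·40 = 169 - 160 = 9,  λ = (13 ± √9)/2 = (13 ± 3)/2 = 8 or 5.
  Sorted: λ_1 = 8,  λ_2 = 5,  λ_3 = 4  (check: sum = 17 = tr ✓).

Step 4 — unit eigenvector for λ_1 = 8: v spans the null space of (Sigma - λ_1 I), whose rows are
  r_1 = (-3, 1, -1),  r_2 = (1, -3, -1),  r_3 = (-1, -1, -1).
  v is orthogonal to every row, so take v ∝ r_1 × r_2 = ((1)·(-1) - (-1)·(-3), (-1)·(1) - (-3)·(-1), (-3)·(-3) - (1)·(1)) = (-4, -4, 8).
  Rescale (divide by 4; multiply by -1 so the first nonzero entry is positive): u = (1, 1, -2).
  ||u|| = √((1)² + (1)² + (-2)²) = √(6) ≈ 2.4495,  v_1 = u/||u|| ≈ (0.4082, 0.4082, -0.8165) (||v_1|| = 1).

λ_1 = 8,  λ_2 = 5,  λ_3 = 4;  v_1 ≈ (0.4082, 0.4082, -0.8165)


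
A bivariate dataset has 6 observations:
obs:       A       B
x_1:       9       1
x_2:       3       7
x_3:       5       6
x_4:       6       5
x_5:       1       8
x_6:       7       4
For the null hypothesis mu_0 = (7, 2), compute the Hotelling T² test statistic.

Step 1 — sample mean vector:
  mean(A) = (9 + 3 + 5 + 6 + 1 + 7) / 6 = 31/6 = 5.1667
  mean(B) = (1 + 7 + 6 + 5 + 8 + 4) / 6 = 31/6 = 5.1667
  x̄ = (5.1667, 5.1667),  deviation x̄ - mu_0 = (5.1667, 5.1667) - (7, 2) = (-1.8333, 3.1667).

Step 2 — sample covariance matrix, S[i,j] = (1/(n-1)) · Σ_k (x_{k,i} - mean_i) · (x_{k,j} - mean_j), divisor n-1 = 5:
  S[A,A] = ((3.8333)·(3.8333) + (-2.1667)·(-2.1667) + (-0.1667)·(-0.1667) + (0.8333)·(0.8333) + (-4.1667)·(-4.1667) + (1.8333)·(1.8333)) / 5 = 40.8333/5 = 8.1667
  S[A,B] = ((3.8333)·(-4.1667) + (-2.1667)·(1.8333) + (-0.1667)·(0.8333) + (0.8333)·(-0.1667) + (-4.1667)·(2.8333) + (1.8333)·(-1.1667)) / 5 = -34.1667/5 = -6.8333
  S[B,B] = ((-4.1667)·(-4.1667) + (1.8333)·(1.8333) + (0.8333)·(0.8333) + (-0.1667)·(-0.1667) + (2.8333)·(2.8333) + (-1.1667)·(-1.1667)) / 5 = 30.8333/5 = 6.1667
  S = [[8.1667, -6.8333],
 [-6.8333, 6.1667]].

Step 3 — invert S. det(S) = 8.1667·6.1667 - (-6.8333)² = 3.6667.
  S^{-1} = (1/det) · [[d, -b], [-b, a]] = [[1.6818, 1.8636],
 [1.8636, 2.2273]].

Step 4 — quadratic form (x̄ - mu_0)^T · S^{-1} · (x̄ - mu_0):
  S^{-1} · (x̄ - mu_0) = (2.8182, 3.6364),
  (x̄ - mu_0)^T · [...] = (-1.8333)·(2.8182) + (3.1667)·(3.6364) = 6.3485.

Step 5 — scale by n: T² = 6 · 6.3485 = 38.0909.

T² ≈ 38.0909


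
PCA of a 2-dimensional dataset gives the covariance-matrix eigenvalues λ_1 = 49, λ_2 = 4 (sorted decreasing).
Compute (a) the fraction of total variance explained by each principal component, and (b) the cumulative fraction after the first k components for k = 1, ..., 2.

Step 1 — total variance = trace(Sigma) = Σ λ_i = 49 + 4 = 53.

Step 2 — fraction explained by component i = λ_i / Σ λ:
  PC1: 49/53 = 0.9245
  PC2: 4/53 = 0.0755

Step 3 — cumulative fraction after k components = (λ_1 + ... + λ_k) / Σ λ:
  k = 1: 49/53 = 0.9245
  k = 2: (49 + 4)/53 = 53/53 = 1

Summary (fraction, with percent):

explained: PC1 0.9245 (92.45%), PC2 0.0755 (7.55%);  cumulative: 0.9245, 1


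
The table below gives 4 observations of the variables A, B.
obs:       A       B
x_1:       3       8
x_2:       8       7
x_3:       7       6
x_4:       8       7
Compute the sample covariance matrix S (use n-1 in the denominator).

Step 1 — column means:
  mean(A) = (3 + 8 + 7 + 8) / 4 = 26/4 = 6.5
  mean(B) = (8 + 7 + 6 + 7) / 4 = 28/4 = 7

Step 2 — sample covariance S[i,j] = (1/(n-1)) · Σ_k (x_{k,i} - mean_i) · (x_{k,j} - mean_j), with n-1 = 3.
  S[A,A] = ((-3.5)·(-3.5) + (1.5)·(1.5) + (0.5)·(0.5) + (1.5)·(1.5)) / 3 = 17/3 = 5.6667
  S[A,B] = ((-3.5)·(1) + (1.5)·(0) + (0.5)·(-1) + (1.5)·(0)) / 3 = -4/3 = -1.3333
  S[B,B] = ((1)·(1) + (0)·(0) + (-1)·(-1) + (0)·(0)) / 3 = 2/3 = 0.6667

S is symmetric (S[j,i] = S[i,j]). Assembling:

S = [[5.6667, -1.3333],
 [-1.3333, 0.6667]]


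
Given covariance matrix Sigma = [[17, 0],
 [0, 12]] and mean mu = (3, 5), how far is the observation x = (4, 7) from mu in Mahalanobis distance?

Step 1 — centre the observation: (x - mu) = (1, 2).

Step 2 — invert Sigma. det(Sigma) = 17·12 - (0)² = 204.
  Sigma^{-1} = (1/det) · [[d, -b], [-b, a]] = [[0.0588, 0],
 [0, 0.0833]].

Step 3 — form the quadratic (x - mu)^T · Sigma^{-1} · (x - mu):
  Sigma^{-1} · (x - mu) = (0.0588, 0.1667).
  (x - mu)^T · [Sigma^{-1} · (x - mu)] = (1)·(0.0588) + (2)·(0.1667) = 0.3922.

Step 4 — take square root: d = √(0.3922) ≈ 0.6262.

d(x, mu) = √(0.3922) ≈ 0.6262


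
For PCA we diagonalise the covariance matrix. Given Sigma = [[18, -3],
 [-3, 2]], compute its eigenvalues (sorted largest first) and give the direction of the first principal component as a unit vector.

Step 1 — characteristic polynomial of 2×2 Sigma:
  det(Sigma - λI) = λ² - trace · λ + det = 0.
  trace = 18 + 2 = 20, det = 18·2 - (-3)² = 27.
Step 2 — discriminant:
  Δ = trace² - 4·det = 400 - 108 = 292.
Step 3 — eigenvalues:
  λ = (trace ± √Δ)/2 = (20 ± 17.088)/2,
  λ_1 = 18.544,  λ_2 = 1.456.

Step 4 — unit eigenvector for λ_1: solve (Sigma - λ_1 I)v = 0. First row:
  (18 - 18.544)·v_x + (-3)·v_y = 0, i.e. (-0.544)·v_x + (-3)·v_y = 0,
  so v ∝ (b, λ_1 - a) = (-3, 0.544); multiply by -1 so the first entry is positive: u = (3, -0.544).
  ||u|| = √((3)² + (-0.544)²) = √(9.2959) ≈ 3.0489,
  v_1 = u/||u|| ≈ (0.984, -0.1784) (||v_1|| = 1).

λ_1 = 18.544,  λ_2 = 1.456;  v_1 ≈ (0.984, -0.1784)


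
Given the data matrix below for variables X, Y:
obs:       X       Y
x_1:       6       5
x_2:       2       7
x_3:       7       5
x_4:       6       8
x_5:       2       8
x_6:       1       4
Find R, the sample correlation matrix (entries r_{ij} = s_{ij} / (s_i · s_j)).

Step 1 — column means:
  mean(X) = (6 + 2 + 7 + 6 + 2 + 1) / 6 = 24/6 = 4
  mean(Y) = (5 + 7 + 5 + 8 + 8 + 4) / 6 = 37/6 = 6.1667

Step 2 — sample variances and covariances s[i,j] = (1/(n-1)) · Σ_k (x_{k,i} - mean_i) · (x_{k,j} - mean_j), with n-1 = 5:
  s[X,X] = ((2)·(2) + (-2)·(-2) + (3)·(3) + (2)·(2) + (-2)·(-2) + (-3)·(-3)) / 5 = 34/5 = 6.8
  s[X,Y] = ((2)·(-1.1667) + (-2)·(0.8333) + (3)·(-1.1667) + (2)·(1.8333) + (-2)·(1.8333) + (-3)·(-2.1667)) / 5 = -1/5 = -0.2
  s[Y,Y] = ((-1.1667)·(-1.1667) + (0.8333)·(0.8333) + (-1.1667)·(-1.1667) + (1.8333)·(1.8333) + (1.8333)·(1.8333) + (-2.1667)·(-2.1667)) / 5 = 14.8333/5 = 2.9667
  Sample standard deviations s_i = √(s[i,i]):
  s(X) = √(6.8) = 2.6077
  s(Y) = √(2.9667) = 1.7224

Step 3 — r_{ij} = s_{ij} / (s_i · s_j):
  r[X,X] = 1 (diagonal).
  r[X,Y] = -0.2 / (2.6077 · 1.7224) = -0.2 / 4.4915 = -0.0445
  r[Y,Y] = 1 (diagonal).

R is symmetric with unit diagonal. Assembling:

R = [[1, -0.0445],
 [-0.0445, 1]]


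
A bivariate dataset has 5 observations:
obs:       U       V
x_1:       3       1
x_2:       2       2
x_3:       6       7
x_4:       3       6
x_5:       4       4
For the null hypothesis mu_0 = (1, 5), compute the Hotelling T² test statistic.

Step 1 — sample mean vector:
  mean(U) = (3 + 2 + 6 + 3 + 4) / 5 = 18/5 = 3.6
  mean(V) = (1 + 2 + 7 + 6 + 4) / 5 = 20/5 = 4
  x̄ = (3.6, 4),  deviation x̄ - mu_0 = (3.6, 4) - (1, 5) = (2.6, -1).

Step 2 — sample covariance matrix, S[i,j] = (1/(n-1)) · Σ_k (x_{k,i} - mean_i) · (x_{k,j} - mean_j), divisor n-1 = 4:
  S[U,U] = ((-0.6)·(-0.6) + (-1.6)·(-1.6) + (2.4)·(2.4) + (-0.6)·(-0.6) + (0.4)·(0.4)) / 4 = 9.2/4 = 2.3
  S[U,V] = ((-0.6)·(-3) + (-1.6)·(-2) + (2.4)·(3) + (-0.6)·(2) + (0.4)·(0)) / 4 = 11/4 = 2.75
  S[V,V] = ((-3)·(-3) + (-2)·(-2) + (3)·(3) + (2)·(2) + (0)·(0)) / 4 = 26/4 = 6.5
  S = [[2.3, 2.75],
 [2.75, 6.5]].

Step 3 — invert S. det(S) = 2.3·6.5 - (2.75)² = 7.3875.
  S^{-1} = (1/det) · [[d, -b], [-b, a]] = [[0.8799, -0.3723],
 [-0.3723, 0.3113]].

Step 4 — quadratic form (x̄ - mu_0)^T · S^{-1} · (x̄ - mu_0):
  S^{-1} · (x̄ - mu_0) = (2.6599, -1.2792),
  (x̄ - mu_0)^T · [...] = (2.6)·(2.6599) + (-1)·(-1.2792) = 8.1949.

Step 5 — scale by n: T² = 5 · 8.1949 = 40.9746.

T² ≈ 40.9746


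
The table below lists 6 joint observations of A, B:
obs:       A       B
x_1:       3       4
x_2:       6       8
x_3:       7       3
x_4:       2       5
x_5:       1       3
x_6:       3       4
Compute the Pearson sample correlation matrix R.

Step 1 — column means:
  mean(A) = (3 + 6 + 7 + 2 + 1 + 3) / 6 = 22/6 = 3.6667
  mean(B) = (4 + 8 + 3 + 5 + 3 + 4) / 6 = 27/6 = 4.5

Step 2 — sample variances and covariances s[i,j] = (1/(n-1)) · Σ_k (x_{k,i} - mean_i) · (x_{k,j} - mean_j), with n-1 = 5:
  s[A,A] = ((-0.6667)·(-0.6667) + (2.3333)·(2.3333) + (3.3333)·(3.3333) + (-1.6667)·(-1.6667) + (-2.6667)·(-2.6667) + (-0.6667)·(-0.6667)) / 5 = 27.3333/5 = 5.4667
  s[A,B] = ((-0.6667)·(-0.5) + (2.3333)·(3.5) + (3.3333)·(-1.5) + (-1.6667)·(0.5) + (-2.6667)·(-1.5) + (-0.6667)·(-0.5)) / 5 = 7/5 = 1.4
  s[B,B] = ((-0.5)·(-0.5) + (3.5)·(3.5) + (-1.5)·(-1.5) + (0.5)·(0.5) + (-1.5)·(-1.5) + (-0.5)·(-0.5)) / 5 = 17.5/5 = 3.5
  Sample standard deviations s_i = √(s[i,i]):
  s(A) = √(5.4667) = 2.3381
  s(B) = √(3.5) = 1.8708

Step 3 — r_{ij} = s_{ij} / (s_i · s_j):
  r[A,A] = 1 (diagonal).
  r[A,B] = 1.4 / (2.3381 · 1.8708) = 1.4 / 4.3742 = 0.3201
  r[B,B] = 1 (diagonal).

R is symmetric with unit diagonal. Assembling:

R = [[1, 0.3201],
 [0.3201, 1]]


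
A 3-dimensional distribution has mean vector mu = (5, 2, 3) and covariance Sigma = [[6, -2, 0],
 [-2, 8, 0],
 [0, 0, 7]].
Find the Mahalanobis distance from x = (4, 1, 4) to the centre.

Step 1 — centre the observation: (x - mu) = (-1, -1, 1).

Step 2 — invert Sigma (cofactor / det for 3×3, or solve directly):
  Sigma^{-1} = [[0.1818, 0.0455, 0],
 [0.0455, 0.1364, 0],
 [0, 0, 0.1429]].

Step 3 — form the quadratic (x - mu)^T · Sigma^{-1} · (x - mu):
  Sigma^{-1} · (x - mu) = (-0.2273, -0.1818, 0.1429).
  (x - mu)^T · [Sigma^{-1} · (x - mu)] = (-1)·(-0.2273) + (-1)·(-0.1818) + (1)·(0.1429) = 0.5519.

Step 4 — take square root: d = √(0.5519) ≈ 0.7429.

d(x, mu) = √(0.5519) ≈ 0.7429


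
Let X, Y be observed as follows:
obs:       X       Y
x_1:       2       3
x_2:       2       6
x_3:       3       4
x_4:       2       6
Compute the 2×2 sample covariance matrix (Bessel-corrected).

Step 1 — column means:
  mean(X) = (2 + 2 + 3 + 2) / 4 = 9/4 = 2.25
  mean(Y) = (3 + 6 + 4 + 6) / 4 = 19/4 = 4.75

Step 2 — sample covariance S[i,j] = (1/(n-1)) · Σ_k (x_{k,i} - mean_i) · (x_{k,j} - mean_j), with n-1 = 3.
  S[X,X] = ((-0.25)·(-0.25) + (-0.25)·(-0.25) + (0.75)·(0.75) + (-0.25)·(-0.25)) / 3 = 0.75/3 = 0.25
  S[X,Y] = ((-0.25)·(-1.75) + (-0.25)·(1.25) + (0.75)·(-0.75) + (-0.25)·(1.25)) / 3 = -0.75/3 = -0.25
  S[Y,Y] = ((-1.75)·(-1.75) + (1.25)·(1.25) + (-0.75)·(-0.75) + (1.25)·(1.25)) / 3 = 6.75/3 = 2.25

S is symmetric (S[j,i] = S[i,j]). Assembling:

S = [[0.25, -0.25],
 [-0.25, 2.25]]


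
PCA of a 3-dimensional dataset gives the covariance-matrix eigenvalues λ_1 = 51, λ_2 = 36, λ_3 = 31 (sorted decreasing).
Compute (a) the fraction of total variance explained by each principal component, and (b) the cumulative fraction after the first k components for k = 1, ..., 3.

Step 1 — total variance = trace(Sigma) = Σ λ_i = 51 + 36 + 31 = 118.

Step 2 — fraction explained by component i = λ_i / Σ λ:
  PC1: 51/118 = 0.4322
  PC2: 36/118 = 0.3051
  PC3: 31/118 = 0.2627

Step 3 — cumulative fraction after k components = (λ_1 + ... + λ_k) / Σ λ:
  k = 1: 51/118 = 0.4322
  k = 2: (51 + 36)/118 = 87/118 = 0.7373
  k = 3: (51 + 36 + 31)/118 = 118/118 = 1

Summary (fraction, with percent):

explained: PC1 0.4322 (43.22%), PC2 0.3051 (30.51%), PC3 0.2627 (26.27%);  cumulative: 0.4322, 0.7373, 1


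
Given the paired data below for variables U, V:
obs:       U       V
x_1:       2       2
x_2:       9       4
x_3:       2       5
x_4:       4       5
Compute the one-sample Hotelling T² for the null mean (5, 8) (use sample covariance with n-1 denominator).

Step 1 — sample mean vector:
  mean(U) = (2 + 9 + 2 + 4) / 4 = 17/4 = 4.25
  mean(V) = (2 + 4 + 5 + 5) / 4 = 16/4 = 4
  x̄ = (4.25, 4),  deviation x̄ - mu_0 = (4.25, 4) - (5, 8) = (-0.75, -4).

Step 2 — sample covariance matrix, S[i,j] = (1/(n-1)) · Σ_k (x_{k,i} - mean_i) · (x_{k,j} - mean_j), divisor n-1 = 3:
  S[U,U] = ((-2.25)·(-2.25) + (4.75)·(4.75) + (-2.25)·(-2.25) + (-0.25)·(-0.25)) / 3 = 32.75/3 = 10.9167
  S[U,V] = ((-2.25)·(-2) + (4.75)·(0) + (-2.25)·(1) + (-0.25)·(1)) / 3 = 2/3 = 0.6667
  S[V,V] = ((-2)·(-2) + (0)·(0) + (1)·(1) + (1)·(1)) / 3 = 6/3 = 2
  S = [[10.9167, 0.6667],
 [0.6667, 2]].

Step 3 — invert S. det(S) = 10.9167·2 - (0.6667)² = 21.3889.
  S^{-1} = (1/det) · [[d, -b], [-b, a]] = [[0.0935, -0.0312],
 [-0.0312, 0.5104]].

Step 4 — quadratic form (x̄ - mu_0)^T · S^{-1} · (x̄ - mu_0):
  S^{-1} · (x̄ - mu_0) = (0.0545, -2.0182),
  (x̄ - mu_0)^T · [...] = (-0.75)·(0.0545) + (-4)·(-2.0182) = 8.0318.

Step 5 — scale by n: T² = 4 · 8.0318 = 32.1273.

T² ≈ 32.1273


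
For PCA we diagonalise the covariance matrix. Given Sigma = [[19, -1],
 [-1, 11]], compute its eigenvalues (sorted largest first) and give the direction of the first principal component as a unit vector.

Step 1 — characteristic polynomial of 2×2 Sigma:
  det(Sigma - λI) = λ² - trace · λ + det = 0.
  trace = 19 + 11 = 30, det = 19·11 - (-1)² = 208.
Step 2 — discriminant:
  Δ = trace² - 4·det = 900 - 832 = 68.
Step 3 — eigenvalues:
  λ = (trace ± √Δ)/2 = (30 ± 8.2462)/2,
  λ_1 = 19.1231,  λ_2 = 10.8769.

Step 4 — unit eigenvector for λ_1: solve (Sigma - λ_1 I)v = 0. First row:
  (19 - 19.1231)·v_x + (-1)·v_y = 0, i.e. (-0.1231)·v_x + (-1)·v_y = 0,
  so v ∝ (b, λ_1 - a) = (-1, 0.1231); multiply by -1 so the first entry is positive: u = (1, -0.1231).
  ||u|| = √((1)² + (-0.1231)²) = √(1.0152) ≈ 1.0075,
  v_1 = u/||u|| ≈ (0.9925, -0.1222) (||v_1|| = 1).

λ_1 = 19.1231,  λ_2 = 10.8769;  v_1 ≈ (0.9925, -0.1222)


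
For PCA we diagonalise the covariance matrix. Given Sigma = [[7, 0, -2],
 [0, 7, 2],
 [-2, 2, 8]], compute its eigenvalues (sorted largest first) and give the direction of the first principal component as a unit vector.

Step 1 — characteristic polynomial p(λ) = det(λI - Sigma) = λ³ - tr·λ² + c_1·λ - det, where tr = trace, c_1 = sum of the principal 2×2 minors, det = det(Sigma):
  tr = 7 + 7 + 8 = 22,
  c_1 = (7·7 - (0)²) + (7·8 - (-2)²) + (7·8 - (2)²) = 49 + 52 + 52 = 153,
  det = 7·(7·8 - (2)²) - (0)·((0)·8 - (2)·(-2)) + (-2)·((0)·(2) - 7·(-2)) = 7·(52) - (0)·(4) + (-2)·(14) = 336.
  So p(λ) = λ³ - 22λ² + 153λ - 336.
Step 2 — look for an integer root (rational root theorem: any rational root is an integer divisor of 336). Testing λ = 7:
  p(7) = 343 - 1078 + 1071 - 336 = 0  ✓
  Dividing out (λ - 7): p(λ) = (λ - 7)(λ² - 15λ + 48).
Step 3 — remaining eigenvalues from the quadratic λ² - 15λ + 48 = 0:
  Δ = 15² - 4·48 = 225 - 192 = 33,  λ = (15 ± √33)/2 = (15 ± 5.7446)/2 ≈ 10.3723 or 4.6277.
  Sorted: λ_1 = 10.3723,  λ_2 = 7,  λ_3 = 4.6277  (check: sum = 22 = tr ✓).

Step 4 — unit eigenvector for λ_1 ≈ 10.3723: v spans the null space of (Sigma - λ_1 I), whose rows are
  r_1 = (-3.3723, 0, -2),  r_2 = (0, -3.3723, 2),  r_3 = (-2, 2, -2.3723).
  v is orthogonal to every row, so take v ∝ r_1 × r_2 = ((0)·(2) - (-2)·(-3.3723), (-2)·(0) - (-3.3723)·(2), (-3.3723)·(-3.3723) - (0)·(0)) ≈ (-6.7446, 6.7446, 11.3723).
  Rescale (multiply by -1 so the first nonzero entry is positive): u = (6.7446, -6.7446, -11.3723).
  ||u|| = √((6.7446)² + (-6.7446)² + (-11.3723)²) = √(220.307) ≈ 14.8427,  v_1 = u/||u|| ≈ (0.4544, -0.4544, -0.7662) (||v_1|| = 1).

λ_1 = 10.3723,  λ_2 = 7,  λ_3 = 4.6277;  v_1 ≈ (0.4544, -0.4544, -0.7662)


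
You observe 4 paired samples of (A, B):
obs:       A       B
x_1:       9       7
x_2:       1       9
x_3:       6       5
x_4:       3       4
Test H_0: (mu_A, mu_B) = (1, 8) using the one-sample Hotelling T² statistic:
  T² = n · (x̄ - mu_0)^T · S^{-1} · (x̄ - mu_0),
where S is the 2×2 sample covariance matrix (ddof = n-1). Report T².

Step 1 — sample mean vector:
  mean(A) = (9 + 1 + 6 + 3) / 4 = 19/4 = 4.75
  mean(B) = (7 + 9 + 5 + 4) / 4 = 25/4 = 6.25
  x̄ = (4.75, 6.25),  deviation x̄ - mu_0 = (4.75, 6.25) - (1, 8) = (3.75, -1.75).

Step 2 — sample covariance matrix, S[i,j] = (1/(n-1)) · Σ_k (x_{k,i} - mean_i) · (x_{k,j} - mean_j), divisor n-1 = 3:
  S[A,A] = ((4.25)·(4.25) + (-3.75)·(-3.75) + (1.25)·(1.25) + (-1.75)·(-1.75)) / 3 = 36.75/3 = 12.25
  S[A,B] = ((4.25)·(0.75) + (-3.75)·(2.75) + (1.25)·(-1.25) + (-1.75)·(-2.25)) / 3 = -4.75/3 = -1.5833
  S[B,B] = ((0.75)·(0.75) + (2.75)·(2.75) + (-1.25)·(-1.25) + (-2.25)·(-2.25)) / 3 = 14.75/3 = 4.9167
  S = [[12.25, -1.5833],
 [-1.5833, 4.9167]].

Step 3 — invert S. det(S) = 12.25·4.9167 - (-1.5833)² = 57.7222.
  S^{-1} = (1/det) · [[d, -b], [-b, a]] = [[0.0852, 0.0274],
 [0.0274, 0.2122]].

Step 4 — quadratic form (x̄ - mu_0)^T · S^{-1} · (x̄ - mu_0):
  S^{-1} · (x̄ - mu_0) = (0.2714, -0.2685),
  (x̄ - mu_0)^T · [...] = (3.75)·(0.2714) + (-1.75)·(-0.2685) = 1.4877.

Step 5 — scale by n: T² = 4 · 1.4877 = 5.9509.

T² ≈ 5.9509


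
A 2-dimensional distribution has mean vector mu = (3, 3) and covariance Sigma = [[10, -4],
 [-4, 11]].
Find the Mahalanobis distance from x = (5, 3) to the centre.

Step 1 — centre the observation: (x - mu) = (2, 0).

Step 2 — invert Sigma. det(Sigma) = 10·11 - (-4)² = 94.
  Sigma^{-1} = (1/det) · [[d, -b], [-b, a]] = [[0.117, 0.0426],
 [0.0426, 0.1064]].

Step 3 — form the quadratic (x - mu)^T · Sigma^{-1} · (x - mu):
  Sigma^{-1} · (x - mu) = (0.234, 0.0851).
  (x - mu)^T · [Sigma^{-1} · (x - mu)] = (2)·(0.234) + (0)·(0.0851) = 0.4681.

Step 4 — take square root: d = √(0.4681) ≈ 0.6842.

d(x, mu) = √(0.4681) ≈ 0.6842


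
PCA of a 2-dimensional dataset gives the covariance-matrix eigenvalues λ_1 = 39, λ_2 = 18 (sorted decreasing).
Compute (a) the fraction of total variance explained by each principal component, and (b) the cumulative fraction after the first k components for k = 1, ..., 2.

Step 1 — total variance = trace(Sigma) = Σ λ_i = 39 + 18 = 57.

Step 2 — fraction explained by component i = λ_i / Σ λ:
  PC1: 39/57 = 0.6842
  PC2: 18/57 = 0.3158

Step 3 — cumulative fraction after k components = (λ_1 + ... + λ_k) / Σ λ:
  k = 1: 39/57 = 0.6842
  k = 2: (39 + 18)/57 = 57/57 = 1

Summary (fraction, with percent):

explained: PC1 0.6842 (68.42%), PC2 0.3158 (31.58%);  cumulative: 0.6842, 1


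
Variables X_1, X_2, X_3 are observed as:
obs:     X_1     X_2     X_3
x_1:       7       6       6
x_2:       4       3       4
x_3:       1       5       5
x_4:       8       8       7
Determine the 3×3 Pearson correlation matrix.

Step 1 — column means:
  mean(X_1) = (7 + 4 + 1 + 8) / 4 = 20/4 = 5
  mean(X_2) = (6 + 3 + 5 + 8) / 4 = 22/4 = 5.5
  mean(X_3) = (6 + 4 + 5 + 7) / 4 = 22/4 = 5.5

Step 2 — sample variances and covariances s[i,j] = (1/(n-1)) · Σ_k (x_{k,i} - mean_i) · (x_{k,j} - mean_j), with n-1 = 3:
  s[X_1,X_1] = ((2)·(2) + (-1)·(-1) + (-4)·(-4) + (3)·(3)) / 3 = 30/3 = 10
  s[X_1,X_2] = ((2)·(0.5) + (-1)·(-2.5) + (-4)·(-0.5) + (3)·(2.5)) / 3 = 13/3 = 4.3333
  s[X_1,X_3] = ((2)·(0.5) + (-1)·(-1.5) + (-4)·(-0.5) + (3)·(1.5)) / 3 = 9/3 = 3
  s[X_2,X_2] = ((0.5)·(0.5) + (-2.5)·(-2.5) + (-0.5)·(-0.5) + (2.5)·(2.5)) / 3 = 13/3 = 4.3333
  s[X_2,X_3] = ((0.5)·(0.5) + (-2.5)·(-1.5) + (-0.5)·(-0.5) + (2.5)·(1.5)) / 3 = 8/3 = 2.6667
  s[X_3,X_3] = ((0.5)·(0.5) + (-1.5)·(-1.5) + (-0.5)·(-0.5) + (1.5)·(1.5)) / 3 = 5/3 = 1.6667
  Sample standard deviations s_i = √(s[i,i]):
  s(X_1) = √(10) = 3.1623
  s(X_2) = √(4.3333) = 2.0817
  s(X_3) = √(1.6667) = 1.291

Step 3 — r_{ij} = s_{ij} / (s_i · s_j):
  r[X_1,X_1] = 1 (diagonal).
  r[X_1,X_2] = 4.3333 / (3.1623 · 2.0817) = 4.3333 / 6.5828 = 0.6583
  r[X_1,X_3] = 3 / (3.1623 · 1.291) = 3 / 4.0825 = 0.7348
  r[X_2,X_2] = 1 (diagonal).
  r[X_2,X_3] = 2.6667 / (2.0817 · 1.291) = 2.6667 / 2.6874 = 0.9923
  r[X_3,X_3] = 1 (diagonal).

R is symmetric with unit diagonal. Assembling:

R = [[1, 0.6583, 0.7348],
 [0.6583, 1, 0.9923],
 [0.7348, 0.9923, 1]]


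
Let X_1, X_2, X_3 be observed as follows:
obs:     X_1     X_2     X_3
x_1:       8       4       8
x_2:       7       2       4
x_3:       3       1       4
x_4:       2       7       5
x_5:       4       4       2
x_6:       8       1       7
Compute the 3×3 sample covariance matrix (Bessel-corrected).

Step 1 — column means:
  mean(X_1) = (8 + 7 + 3 + 2 + 4 + 8) / 6 = 32/6 = 5.3333
  mean(X_2) = (4 + 2 + 1 + 7 + 4 + 1) / 6 = 19/6 = 3.1667
  mean(X_3) = (8 + 4 + 4 + 5 + 2 + 7) / 6 = 30/6 = 5

Step 2 — sample covariance S[i,j] = (1/(n-1)) · Σ_k (x_{k,i} - mean_i) · (x_{k,j} - mean_j), with n-1 = 5.
  S[X_1,X_1] = ((2.6667)·(2.6667) + (1.6667)·(1.6667) + (-2.3333)·(-2.3333) + (-3.3333)·(-3.3333) + (-1.3333)·(-1.3333) + (2.6667)·(2.6667)) / 5 = 35.3333/5 = 7.0667
  S[X_1,X_2] = ((2.6667)·(0.8333) + (1.6667)·(-1.1667) + (-2.3333)·(-2.1667) + (-3.3333)·(3.8333) + (-1.3333)·(0.8333) + (2.6667)·(-2.1667)) / 5 = -14.3333/5 = -2.8667
  S[X_1,X_3] = ((2.6667)·(3) + (1.6667)·(-1) + (-2.3333)·(-1) + (-3.3333)·(0) + (-1.3333)·(-3) + (2.6667)·(2)) / 5 = 18/5 = 3.6
  S[X_2,X_2] = ((0.8333)·(0.8333) + (-1.1667)·(-1.1667) + (-2.1667)·(-2.1667) + (3.8333)·(3.8333) + (0.8333)·(0.8333) + (-2.1667)·(-2.1667)) / 5 = 26.8333/5 = 5.3667
  S[X_2,X_3] = ((0.8333)·(3) + (-1.1667)·(-1) + (-2.1667)·(-1) + (3.8333)·(0) + (0.8333)·(-3) + (-2.1667)·(2)) / 5 = -1/5 = -0.2
  S[X_3,X_3] = ((3)·(3) + (-1)·(-1) + (-1)·(-1) + (0)·(0) + (-3)·(-3) + (2)·(2)) / 5 = 24/5 = 4.8

S is symmetric (S[j,i] = S[i,j]). Assembling:

S = [[7.0667, -2.8667, 3.6],
 [-2.8667, 5.3667, -0.2],
 [3.6, -0.2, 4.8]]


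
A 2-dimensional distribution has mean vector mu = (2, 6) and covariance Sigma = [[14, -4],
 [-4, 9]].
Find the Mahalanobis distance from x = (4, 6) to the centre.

Step 1 — centre the observation: (x - mu) = (2, 0).

Step 2 — invert Sigma. det(Sigma) = 14·9 - (-4)² = 110.
  Sigma^{-1} = (1/det) · [[d, -b], [-b, a]] = [[0.0818, 0.0364],
 [0.0364, 0.1273]].

Step 3 — form the quadratic (x - mu)^T · Sigma^{-1} · (x - mu):
  Sigma^{-1} · (x - mu) = (0.1636, 0.0727).
  (x - mu)^T · [Sigma^{-1} · (x - mu)] = (2)·(0.1636) + (0)·(0.0727) = 0.3273.

Step 4 — take square root: d = √(0.3273) ≈ 0.5721.

d(x, mu) = √(0.3273) ≈ 0.5721


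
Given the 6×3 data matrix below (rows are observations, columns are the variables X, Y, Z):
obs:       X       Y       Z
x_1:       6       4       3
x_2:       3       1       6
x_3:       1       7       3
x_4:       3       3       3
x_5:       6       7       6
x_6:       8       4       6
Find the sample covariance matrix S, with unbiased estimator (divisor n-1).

Step 1 — column means:
  mean(X) = (6 + 3 + 1 + 3 + 6 + 8) / 6 = 27/6 = 4.5
  mean(Y) = (4 + 1 + 7 + 3 + 7 + 4) / 6 = 26/6 = 4.3333
  mean(Z) = (3 + 6 + 3 + 3 + 6 + 6) / 6 = 27/6 = 4.5

Step 2 — sample covariance S[i,j] = (1/(n-1)) · Σ_k (x_{k,i} - mean_i) · (x_{k,j} - mean_j), with n-1 = 5.
  S[X,X] = ((1.5)·(1.5) + (-1.5)·(-1.5) + (-3.5)·(-3.5) + (-1.5)·(-1.5) + (1.5)·(1.5) + (3.5)·(3.5)) / 5 = 33.5/5 = 6.7
  S[X,Y] = ((1.5)·(-0.3333) + (-1.5)·(-3.3333) + (-3.5)·(2.6667) + (-1.5)·(-1.3333) + (1.5)·(2.6667) + (3.5)·(-0.3333)) / 5 = 0/5 = 0
  S[X,Z] = ((1.5)·(-1.5) + (-1.5)·(1.5) + (-3.5)·(-1.5) + (-1.5)·(-1.5) + (1.5)·(1.5) + (3.5)·(1.5)) / 5 = 10.5/5 = 2.1
  S[Y,Y] = ((-0.3333)·(-0.3333) + (-3.3333)·(-3.3333) + (2.6667)·(2.6667) + (-1.3333)·(-1.3333) + (2.6667)·(2.6667) + (-0.3333)·(-0.3333)) / 5 = 27.3333/5 = 5.4667
  S[Y,Z] = ((-0.3333)·(-1.5) + (-3.3333)·(1.5) + (2.6667)·(-1.5) + (-1.3333)·(-1.5) + (2.6667)·(1.5) + (-0.3333)·(1.5)) / 5 = -3/5 = -0.6
  S[Z,Z] = ((-1.5)·(-1.5) + (1.5)·(1.5) + (-1.5)·(-1.5) + (-1.5)·(-1.5) + (1.5)·(1.5) + (1.5)·(1.5)) / 5 = 13.5/5 = 2.7

S is symmetric (S[j,i] = S[i,j]). Assembling:

S = [[6.7, 0, 2.1],
 [0, 5.4667, -0.6],
 [2.1, -0.6, 2.7]]


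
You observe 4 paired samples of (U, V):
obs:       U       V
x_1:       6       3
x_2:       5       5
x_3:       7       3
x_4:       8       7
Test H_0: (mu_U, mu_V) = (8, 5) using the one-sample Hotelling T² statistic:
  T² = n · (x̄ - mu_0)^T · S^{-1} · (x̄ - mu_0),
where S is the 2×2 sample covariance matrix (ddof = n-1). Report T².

Step 1 — sample mean vector:
  mean(U) = (6 + 5 + 7 + 8) / 4 = 26/4 = 6.5
  mean(V) = (3 + 5 + 3 + 7) / 4 = 18/4 = 4.5
  x̄ = (6.5, 4.5),  deviation x̄ - mu_0 = (6.5, 4.5) - (8, 5) = (-1.5, -0.5).

Step 2 — sample covariance matrix, S[i,j] = (1/(n-1)) · Σ_k (x_{k,i} - mean_i) · (x_{k,j} - mean_j), divisor n-1 = 3:
  S[U,U] = ((-0.5)·(-0.5) + (-1.5)·(-1.5) + (0.5)·(0.5) + (1.5)·(1.5)) / 3 = 5/3 = 1.6667
  S[U,V] = ((-0.5)·(-1.5) + (-1.5)·(0.5) + (0.5)·(-1.5) + (1.5)·(2.5)) / 3 = 3/3 = 1
  S[V,V] = ((-1.5)·(-1.5) + (0.5)·(0.5) + (-1.5)·(-1.5) + (2.5)·(2.5)) / 3 = 11/3 = 3.6667
  S = [[1.6667, 1],
 [1, 3.6667]].

Step 3 — invert S. det(S) = 1.6667·3.6667 - (1)² = 5.1111.
  S^{-1} = (1/det) · [[d, -b], [-b, a]] = [[0.7174, -0.1957],
 [-0.1957, 0.3261]].

Step 4 — quadratic form (x̄ - mu_0)^T · S^{-1} · (x̄ - mu_0):
  S^{-1} · (x̄ - mu_0) = (-0.9783, 0.1304),
  (x̄ - mu_0)^T · [...] = (-1.5)·(-0.9783) + (-0.5)·(0.1304) = 1.4022.

Step 5 — scale by n: T² = 4 · 1.4022 = 5.6087.

T² ≈ 5.6087


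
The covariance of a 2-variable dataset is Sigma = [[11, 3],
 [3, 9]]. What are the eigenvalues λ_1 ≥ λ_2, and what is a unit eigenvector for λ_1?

Step 1 — characteristic polynomial of 2×2 Sigma:
  det(Sigma - λI) = λ² - trace · λ + det = 0.
  trace = 11 + 9 = 20, det = 11·9 - (3)² = 90.
Step 2 — discriminant:
  Δ = trace² - 4·det = 400 - 360 = 40.
Step 3 — eigenvalues:
  λ = (trace ± √Δ)/2 = (20 ± 6.3246)/2,
  λ_1 = 13.1623,  λ_2 = 6.8377.

Step 4 — unit eigenvector for λ_1: solve (Sigma - λ_1 I)v = 0. First row:
  (11 - 13.1623)·v_x + (3)·v_y = 0, i.e. (-2.1623)·v_x + (3)·v_y = 0,
  so v ∝ (b, λ_1 - a) = (3, 2.1623) = u.
  ||u|| = √((3)² + (2.1623)²) = √(13.6754) ≈ 3.698,
  v_1 = u/||u|| ≈ (0.8112, 0.5847) (||v_1|| = 1).

λ_1 = 13.1623,  λ_2 = 6.8377;  v_1 ≈ (0.8112, 0.5847)


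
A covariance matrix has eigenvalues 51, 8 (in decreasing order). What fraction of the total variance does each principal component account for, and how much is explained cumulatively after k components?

Step 1 — total variance = trace(Sigma) = Σ λ_i = 51 + 8 = 59.

Step 2 — fraction explained by component i = λ_i / Σ λ:
  PC1: 51/59 = 0.8644
  PC2: 8/59 = 0.1356

Step 3 — cumulative fraction after k components = (λ_1 + ... + λ_k) / Σ λ:
  k = 1: 51/59 = 0.8644
  k = 2: (51 + 8)/59 = 59/59 = 1

Summary (fraction, with percent):

explained: PC1 0.8644 (86.44%), PC2 0.1356 (13.56%);  cumulative: 0.8644, 1


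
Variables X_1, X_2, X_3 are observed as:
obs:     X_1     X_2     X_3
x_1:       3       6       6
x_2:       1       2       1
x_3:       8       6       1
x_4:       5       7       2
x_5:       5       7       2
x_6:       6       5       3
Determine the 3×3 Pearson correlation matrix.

Step 1 — column means:
  mean(X_1) = (3 + 1 + 8 + 5 + 5 + 6) / 6 = 28/6 = 4.6667
  mean(X_2) = (6 + 2 + 6 + 7 + 7 + 5) / 6 = 33/6 = 5.5
  mean(X_3) = (6 + 1 + 1 + 2 + 2 + 3) / 6 = 15/6 = 2.5

Step 2 — sample variances and covariances s[i,j] = (1/(n-1)) · Σ_k (x_{k,i} - mean_i) · (x_{k,j} - mean_j), with n-1 = 5:
  s[X_1,X_1] = ((-1.6667)·(-1.6667) + (-3.6667)·(-3.6667) + (3.3333)·(3.3333) + (0.3333)·(0.3333) + (0.3333)·(0.3333) + (1.3333)·(1.3333)) / 5 = 29.3333/5 = 5.8667
  s[X_1,X_2] = ((-1.6667)·(0.5) + (-3.6667)·(-3.5) + (3.3333)·(0.5) + (0.3333)·(1.5) + (0.3333)·(1.5) + (1.3333)·(-0.5)) / 5 = 14/5 = 2.8
  s[X_1,X_3] = ((-1.6667)·(3.5) + (-3.6667)·(-1.5) + (3.3333)·(-1.5) + (0.3333)·(-0.5) + (0.3333)·(-0.5) + (1.3333)·(0.5)) / 5 = -5/5 = -1
  s[X_2,X_2] = ((0.5)·(0.5) + (-3.5)·(-3.5) + (0.5)·(0.5) + (1.5)·(1.5) + (1.5)·(1.5) + (-0.5)·(-0.5)) / 5 = 17.5/5 = 3.5
  s[X_2,X_3] = ((0.5)·(3.5) + (-3.5)·(-1.5) + (0.5)·(-1.5) + (1.5)·(-0.5) + (1.5)·(-0.5) + (-0.5)·(0.5)) / 5 = 4.5/5 = 0.9
  s[X_3,X_3] = ((3.5)·(3.5) + (-1.5)·(-1.5) + (-1.5)·(-1.5) + (-0.5)·(-0.5) + (-0.5)·(-0.5) + (0.5)·(0.5)) / 5 = 17.5/5 = 3.5
  Sample standard deviations s_i = √(s[i,i]):
  s(X_1) = √(5.8667) = 2.4221
  s(X_2) = √(3.5) = 1.8708
  s(X_3) = √(3.5) = 1.8708

Step 3 — r_{ij} = s_{ij} / (s_i · s_j):
  r[X_1,X_1] = 1 (diagonal).
  r[X_1,X_2] = 2.8 / (2.4221 · 1.8708) = 2.8 / 4.5314 = 0.6179
  r[X_1,X_3] = -1 / (2.4221 · 1.8708) = -1 / 4.5314 = -0.2207
  r[X_2,X_2] = 1 (diagonal).
  r[X_2,X_3] = 0.9 / (1.8708 · 1.8708) = 0.9 / 3.5 = 0.2571
  r[X_3,X_3] = 1 (diagonal).

R is symmetric with unit diagonal. Assembling:

R = [[1, 0.6179, -0.2207],
 [0.6179, 1, 0.2571],
 [-0.2207, 0.2571, 1]]
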